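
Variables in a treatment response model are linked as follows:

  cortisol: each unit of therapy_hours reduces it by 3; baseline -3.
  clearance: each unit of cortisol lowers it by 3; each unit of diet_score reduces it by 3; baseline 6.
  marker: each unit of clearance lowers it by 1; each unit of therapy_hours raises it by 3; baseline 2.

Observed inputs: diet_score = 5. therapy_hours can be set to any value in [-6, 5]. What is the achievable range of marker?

-28 to 38

Substituting into the clearance equation gives clearance = 9*therapy_hours.
marker becomes -6*therapy_hours + 2.
Linear in therapy_hours, so extremes are at the endpoints: therapy_hours = -6 gives marker = 38; therapy_hours = 5 gives marker = -28.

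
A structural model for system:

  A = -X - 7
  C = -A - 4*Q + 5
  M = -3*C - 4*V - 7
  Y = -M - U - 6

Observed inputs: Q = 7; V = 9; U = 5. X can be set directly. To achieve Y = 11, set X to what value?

Substituting into the C equation gives C = X - 16.
This gives M = -3*X + 5.
Substituting into the Y equation gives Y = 3*X - 16.
Solve 3*X - 16 = 11: X = (11 + 16) / 3 = 9.

X = 9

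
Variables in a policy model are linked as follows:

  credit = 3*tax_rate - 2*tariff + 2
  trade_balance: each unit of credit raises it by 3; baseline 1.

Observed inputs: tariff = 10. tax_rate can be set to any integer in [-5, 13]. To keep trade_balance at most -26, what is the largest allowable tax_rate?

tax_rate = 3

Substituting into the credit equation gives credit = 3*tax_rate - 18.
So trade_balance = 9*tax_rate - 53.
Require 9*tax_rate - 53 ≤ -26, so tax_rate ≤ 3.
The largest integer in [-5, 13] satisfying this is 3.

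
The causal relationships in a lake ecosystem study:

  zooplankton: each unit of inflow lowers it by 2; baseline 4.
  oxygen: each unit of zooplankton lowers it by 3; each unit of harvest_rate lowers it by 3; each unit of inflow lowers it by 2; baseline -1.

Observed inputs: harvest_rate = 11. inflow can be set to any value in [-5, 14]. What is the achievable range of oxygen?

Substituting into the oxygen equation gives oxygen = 4*inflow - 46.
Linear in inflow, so extremes are at the endpoints: inflow = -5 gives oxygen = -66; inflow = 14 gives oxygen = 10.

-66 to 10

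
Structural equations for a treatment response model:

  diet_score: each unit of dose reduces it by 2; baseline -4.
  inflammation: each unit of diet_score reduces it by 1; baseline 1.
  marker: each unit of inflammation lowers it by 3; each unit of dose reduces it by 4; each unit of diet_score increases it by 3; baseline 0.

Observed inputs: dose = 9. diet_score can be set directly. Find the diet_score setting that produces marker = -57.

Intervening on diet_score fixes its value directly, overriding its dependence on dose.
Substituting into the marker equation gives marker = 6*diet_score - 39.
Solve 6*diet_score - 39 = -57: diet_score = (-57 + 39) / 6 = -3.

diet_score = -3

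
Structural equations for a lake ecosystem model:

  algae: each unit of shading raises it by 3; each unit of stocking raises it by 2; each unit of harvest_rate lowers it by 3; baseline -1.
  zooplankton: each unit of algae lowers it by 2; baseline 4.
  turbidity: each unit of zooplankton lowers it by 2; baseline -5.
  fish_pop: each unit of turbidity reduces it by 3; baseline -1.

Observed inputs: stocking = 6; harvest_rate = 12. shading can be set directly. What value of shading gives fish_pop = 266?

shading = 2

Substituting into the algae equation gives algae = 3*shading - 25.
zooplankton becomes -6*shading + 54.
Substituting into the turbidity equation gives turbidity = 12*shading - 113.
So fish_pop = -36*shading + 338.
Solve -36*shading + 338 = 266: shading = (266 - 338) / -36 = 2.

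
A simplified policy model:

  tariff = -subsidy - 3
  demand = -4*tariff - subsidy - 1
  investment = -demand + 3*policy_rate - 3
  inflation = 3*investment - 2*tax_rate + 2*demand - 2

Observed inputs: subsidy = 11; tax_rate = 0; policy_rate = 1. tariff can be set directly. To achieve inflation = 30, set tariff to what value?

Intervening on tariff fixes its value directly, overriding its dependence on subsidy.
Substituting into the demand equation gives demand = -4*tariff - 12.
investment becomes 4*tariff + 12.
inflation becomes 4*tariff + 10.
Solve 4*tariff + 10 = 30: tariff = (30 - 10) / 4 = 5.

tariff = 5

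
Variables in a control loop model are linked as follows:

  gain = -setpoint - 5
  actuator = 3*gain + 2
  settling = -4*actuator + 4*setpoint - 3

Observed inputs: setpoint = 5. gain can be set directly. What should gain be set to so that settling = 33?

Intervening on gain fixes its value directly, overriding its dependence on setpoint.
Substituting into the settling equation gives settling = -12*gain + 9.
Solve -12*gain + 9 = 33: gain = (33 - 9) / -12 = -2.

gain = -2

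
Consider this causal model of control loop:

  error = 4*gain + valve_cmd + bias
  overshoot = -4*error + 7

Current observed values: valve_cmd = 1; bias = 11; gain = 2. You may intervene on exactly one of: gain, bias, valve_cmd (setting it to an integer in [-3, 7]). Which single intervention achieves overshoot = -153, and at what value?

Intervening on gain: with other inputs at their observed values, overshoot = -16*gain - 41. Solving for -153 gives gain = 7, within [-3, 7].
Intervening on bias: overshoot = -4*bias - 29. Reaching -153 requires bias = 31, outside [-3, 7].
Intervening on valve_cmd: overshoot = -4*valve_cmd - 69. Reaching -153 requires valve_cmd = 21, outside [-3, 7].

set gain = 7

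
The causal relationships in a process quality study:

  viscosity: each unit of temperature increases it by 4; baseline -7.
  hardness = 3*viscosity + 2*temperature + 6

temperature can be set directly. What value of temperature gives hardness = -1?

temperature = 1

Substituting into the hardness equation gives hardness = 14*temperature - 15.
Solve 14*temperature - 15 = -1: temperature = (-1 + 15) / 14 = 1.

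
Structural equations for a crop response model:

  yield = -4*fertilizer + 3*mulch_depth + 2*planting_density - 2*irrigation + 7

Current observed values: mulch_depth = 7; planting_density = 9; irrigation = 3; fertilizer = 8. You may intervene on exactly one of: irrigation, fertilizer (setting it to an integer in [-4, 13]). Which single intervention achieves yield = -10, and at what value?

set irrigation = 12

Intervening on irrigation: with other inputs at their observed values, yield = -2*irrigation + 14. Solving for -10 gives irrigation = 12, within [-4, 13].
Intervening on fertilizer: yield = -4*fertilizer + 40. Reaching -10 requires fertilizer = 25/2, not an integer.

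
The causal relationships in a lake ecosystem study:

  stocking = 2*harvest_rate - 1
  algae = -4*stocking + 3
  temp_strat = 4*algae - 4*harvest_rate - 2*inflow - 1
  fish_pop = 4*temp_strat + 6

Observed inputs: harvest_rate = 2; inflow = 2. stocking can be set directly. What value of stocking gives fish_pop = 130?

Intervening on stocking fixes its value directly, overriding its dependence on harvest_rate.
Substituting into the temp_strat equation gives temp_strat = -16*stocking - 1.
Substituting into the fish_pop equation gives fish_pop = -64*stocking + 2.
Solve -64*stocking + 2 = 130: stocking = (130 - 2) / -64 = -2.

stocking = -2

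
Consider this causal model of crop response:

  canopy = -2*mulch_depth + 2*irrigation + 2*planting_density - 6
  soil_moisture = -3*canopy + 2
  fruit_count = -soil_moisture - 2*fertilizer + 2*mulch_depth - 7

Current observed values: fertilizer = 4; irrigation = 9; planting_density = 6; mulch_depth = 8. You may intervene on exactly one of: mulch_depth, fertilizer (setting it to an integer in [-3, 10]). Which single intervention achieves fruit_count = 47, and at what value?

set mulch_depth = 2

Intervening on mulch_depth: with other inputs at their observed values, fruit_count = -4*mulch_depth + 55. Solving for 47 gives mulch_depth = 2, within [-3, 10].
Intervening on fertilizer: fruit_count = -2*fertilizer + 31. Reaching 47 requires fertilizer = -8, outside [-3, 10].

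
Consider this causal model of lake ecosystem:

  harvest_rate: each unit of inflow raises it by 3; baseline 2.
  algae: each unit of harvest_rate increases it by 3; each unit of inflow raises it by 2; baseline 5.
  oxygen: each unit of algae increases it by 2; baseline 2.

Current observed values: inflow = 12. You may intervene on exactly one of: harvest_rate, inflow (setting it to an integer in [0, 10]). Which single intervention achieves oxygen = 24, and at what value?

Intervening on harvest_rate: oxygen = 6*harvest_rate + 60. Reaching 24 requires harvest_rate = -6, outside [0, 10].
Intervening on inflow: with other inputs at their observed values, oxygen = 22*inflow + 24. Solving for 24 gives inflow = 0, within [0, 10].

set inflow = 0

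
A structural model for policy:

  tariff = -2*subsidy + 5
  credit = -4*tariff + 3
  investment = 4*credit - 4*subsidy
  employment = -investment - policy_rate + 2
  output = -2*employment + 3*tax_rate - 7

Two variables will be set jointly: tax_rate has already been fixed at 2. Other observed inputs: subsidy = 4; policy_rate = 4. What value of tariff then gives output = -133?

tariff = 4

With tax_rate held at 2:
Intervening on tariff fixes its value directly, overriding its dependence on subsidy.
Substituting into the investment equation gives investment = -16*tariff - 4.
So employment = 16*tariff + 2.
So output = -32*tariff - 5.
Solve -32*tariff - 5 = -133: tariff = (-133 + 5) / -32 = 4.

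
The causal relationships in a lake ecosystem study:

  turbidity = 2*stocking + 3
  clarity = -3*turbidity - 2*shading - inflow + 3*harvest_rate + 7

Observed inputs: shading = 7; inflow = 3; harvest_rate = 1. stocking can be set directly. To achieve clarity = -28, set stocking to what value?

Substituting into the clarity equation gives clarity = -6*stocking - 16.
Solve -6*stocking - 16 = -28: stocking = (-28 + 16) / -6 = 2.

stocking = 2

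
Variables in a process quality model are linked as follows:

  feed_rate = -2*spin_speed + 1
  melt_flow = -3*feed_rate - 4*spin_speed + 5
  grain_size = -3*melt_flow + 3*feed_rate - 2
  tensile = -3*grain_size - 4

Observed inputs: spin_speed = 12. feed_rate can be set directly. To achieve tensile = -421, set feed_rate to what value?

Intervening on feed_rate fixes its value directly, overriding its dependence on spin_speed.
Substituting into the melt_flow equation gives melt_flow = -3*feed_rate - 43.
Substituting into the grain_size equation gives grain_size = 12*feed_rate + 127.
Substituting into the tensile equation gives tensile = -36*feed_rate - 385.
Solve -36*feed_rate - 385 = -421: feed_rate = (-421 + 385) / -36 = 1.

feed_rate = 1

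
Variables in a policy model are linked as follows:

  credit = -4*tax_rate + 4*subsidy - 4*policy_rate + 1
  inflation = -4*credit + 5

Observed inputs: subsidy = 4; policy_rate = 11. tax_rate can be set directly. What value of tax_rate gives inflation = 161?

tax_rate = 3

Substituting into the credit equation gives credit = -4*tax_rate - 27.
inflation becomes 16*tax_rate + 113.
Solve 16*tax_rate + 113 = 161: tax_rate = (161 - 113) / 16 = 3.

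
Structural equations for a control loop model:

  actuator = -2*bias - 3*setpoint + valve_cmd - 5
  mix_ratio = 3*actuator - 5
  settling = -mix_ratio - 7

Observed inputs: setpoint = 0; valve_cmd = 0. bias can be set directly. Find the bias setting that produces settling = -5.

bias = -3

Substituting into the actuator equation gives actuator = -2*bias - 5.
mix_ratio becomes -6*bias - 20.
Substituting into the settling equation gives settling = 6*bias + 13.
Solve 6*bias + 13 = -5: bias = (-5 - 13) / 6 = -3.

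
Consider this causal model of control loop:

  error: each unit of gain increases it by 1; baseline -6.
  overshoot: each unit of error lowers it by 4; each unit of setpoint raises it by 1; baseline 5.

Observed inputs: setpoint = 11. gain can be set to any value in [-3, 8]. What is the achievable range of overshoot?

8 to 52

Substituting into the overshoot equation gives overshoot = -4*gain + 40.
Linear in gain, so extremes are at the endpoints: gain = -3 gives overshoot = 52; gain = 8 gives overshoot = 8.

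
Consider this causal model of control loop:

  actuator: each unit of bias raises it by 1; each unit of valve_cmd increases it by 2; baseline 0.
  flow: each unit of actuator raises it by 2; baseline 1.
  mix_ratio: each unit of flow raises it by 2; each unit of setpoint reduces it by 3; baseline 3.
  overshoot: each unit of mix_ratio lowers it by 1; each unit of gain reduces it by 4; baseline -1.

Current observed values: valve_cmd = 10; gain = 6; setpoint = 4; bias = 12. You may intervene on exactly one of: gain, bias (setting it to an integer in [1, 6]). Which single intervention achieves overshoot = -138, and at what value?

Intervening on gain: with other inputs at their observed values, overshoot = -4*gain - 122. Solving for -138 gives gain = 4, within [1, 6].
Intervening on bias: overshoot = -4*bias - 98. Reaching -138 requires bias = 10, outside [1, 6].

set gain = 4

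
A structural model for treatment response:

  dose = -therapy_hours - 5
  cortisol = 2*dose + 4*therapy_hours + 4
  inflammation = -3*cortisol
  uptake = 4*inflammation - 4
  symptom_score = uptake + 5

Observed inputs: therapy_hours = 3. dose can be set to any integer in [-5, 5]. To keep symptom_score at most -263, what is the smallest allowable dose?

Intervening on dose fixes its value directly, overriding its dependence on therapy_hours.
Substituting into the cortisol equation gives cortisol = 2*dose + 16.
This gives inflammation = -6*dose - 48.
Substituting into the uptake equation gives uptake = -24*dose - 196.
So symptom_score = -24*dose - 191.
Require -24*dose - 191 ≤ -263, so dose ≥ 3.
The smallest integer in [-5, 5] satisfying this is 3.

dose = 3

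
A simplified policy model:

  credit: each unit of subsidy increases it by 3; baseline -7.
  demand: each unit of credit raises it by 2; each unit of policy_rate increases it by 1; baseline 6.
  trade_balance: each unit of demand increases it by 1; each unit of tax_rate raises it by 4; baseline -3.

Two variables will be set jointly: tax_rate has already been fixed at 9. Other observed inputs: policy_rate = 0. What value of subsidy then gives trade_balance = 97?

With tax_rate held at 9:
Substituting into the demand equation gives demand = 6*subsidy - 8.
So trade_balance = 6*subsidy + 25.
Solve 6*subsidy + 25 = 97: subsidy = (97 - 25) / 6 = 12.

subsidy = 12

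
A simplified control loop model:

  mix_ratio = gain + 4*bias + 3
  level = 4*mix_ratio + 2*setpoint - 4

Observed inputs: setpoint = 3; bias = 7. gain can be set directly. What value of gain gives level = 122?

Substituting into the mix_ratio equation gives mix_ratio = gain + 31.
Substituting into the level equation gives level = 4*gain + 126.
Solve 4*gain + 126 = 122: gain = (122 - 126) / 4 = -1.

gain = -1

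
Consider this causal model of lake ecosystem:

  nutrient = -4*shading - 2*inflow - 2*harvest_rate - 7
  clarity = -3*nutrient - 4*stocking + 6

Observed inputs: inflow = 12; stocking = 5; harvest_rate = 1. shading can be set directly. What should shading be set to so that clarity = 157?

Substituting into the nutrient equation gives nutrient = -4*shading - 33.
Substituting into the clarity equation gives clarity = 12*shading + 85.
Solve 12*shading + 85 = 157: shading = (157 - 85) / 12 = 6.

shading = 6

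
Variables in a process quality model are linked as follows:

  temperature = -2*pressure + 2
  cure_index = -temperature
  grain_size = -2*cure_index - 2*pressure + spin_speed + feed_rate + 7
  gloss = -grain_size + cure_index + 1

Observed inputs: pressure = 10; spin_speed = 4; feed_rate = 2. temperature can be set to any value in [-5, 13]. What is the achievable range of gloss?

-31 to 23

Intervening on temperature fixes its value directly, overriding its dependence on pressure.
Substituting into the grain_size equation gives grain_size = 2*temperature - 7.
So gloss = -3*temperature + 8.
Linear in temperature, so extremes are at the endpoints: temperature = -5 gives gloss = 23; temperature = 13 gives gloss = -31.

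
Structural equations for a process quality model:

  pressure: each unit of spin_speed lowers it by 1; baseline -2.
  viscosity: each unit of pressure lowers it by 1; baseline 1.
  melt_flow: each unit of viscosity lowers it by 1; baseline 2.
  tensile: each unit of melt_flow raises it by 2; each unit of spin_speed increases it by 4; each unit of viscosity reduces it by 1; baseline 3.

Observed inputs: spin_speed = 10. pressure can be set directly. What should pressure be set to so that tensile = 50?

pressure = 2

Intervening on pressure fixes its value directly, overriding its dependence on spin_speed.
Substituting into the melt_flow equation gives melt_flow = pressure + 1.
Substituting into the tensile equation gives tensile = 3*pressure + 44.
Solve 3*pressure + 44 = 50: pressure = (50 - 44) / 3 = 2.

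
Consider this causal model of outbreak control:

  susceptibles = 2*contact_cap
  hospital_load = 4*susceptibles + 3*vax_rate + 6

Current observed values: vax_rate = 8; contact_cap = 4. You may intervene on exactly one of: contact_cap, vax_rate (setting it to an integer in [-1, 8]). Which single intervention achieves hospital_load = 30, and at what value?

Intervening on contact_cap: with other inputs at their observed values, hospital_load = 8*contact_cap + 30. Solving for 30 gives contact_cap = 0, within [-1, 8].
Intervening on vax_rate: hospital_load = 3*vax_rate + 38. Reaching 30 requires vax_rate = -8/3, not an integer.

set contact_cap = 0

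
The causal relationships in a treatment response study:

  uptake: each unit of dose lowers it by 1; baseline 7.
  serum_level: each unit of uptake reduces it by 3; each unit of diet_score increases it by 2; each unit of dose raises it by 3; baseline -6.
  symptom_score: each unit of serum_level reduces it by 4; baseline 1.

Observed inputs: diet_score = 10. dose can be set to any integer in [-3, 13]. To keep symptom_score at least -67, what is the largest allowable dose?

Substituting into the serum_level equation gives serum_level = 6*dose - 7.
Substituting into the symptom_score equation gives symptom_score = -24*dose + 29.
Require -24*dose + 29 ≥ -67, so dose ≤ 4.
The largest integer in [-3, 13] satisfying this is 4.

dose = 4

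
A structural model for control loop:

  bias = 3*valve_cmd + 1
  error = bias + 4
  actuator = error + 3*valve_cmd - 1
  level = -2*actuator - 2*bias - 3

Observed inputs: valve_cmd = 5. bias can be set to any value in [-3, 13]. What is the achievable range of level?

-91 to -27

Intervening on bias fixes its value directly, overriding its dependence on valve_cmd.
Substituting into the actuator equation gives actuator = bias + 18.
So level = -4*bias - 39.
Linear in bias, so extremes are at the endpoints: bias = -3 gives level = -27; bias = 13 gives level = -91.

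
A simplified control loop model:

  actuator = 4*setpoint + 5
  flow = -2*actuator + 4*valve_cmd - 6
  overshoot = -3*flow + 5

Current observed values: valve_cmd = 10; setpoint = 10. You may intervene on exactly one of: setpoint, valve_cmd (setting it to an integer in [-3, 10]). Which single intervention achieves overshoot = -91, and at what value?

set setpoint = -1

Intervening on setpoint: with other inputs at their observed values, overshoot = 24*setpoint - 67. Solving for -91 gives setpoint = -1, within [-3, 10].
Intervening on valve_cmd: overshoot = -12*valve_cmd + 293. Reaching -91 requires valve_cmd = 32, outside [-3, 10].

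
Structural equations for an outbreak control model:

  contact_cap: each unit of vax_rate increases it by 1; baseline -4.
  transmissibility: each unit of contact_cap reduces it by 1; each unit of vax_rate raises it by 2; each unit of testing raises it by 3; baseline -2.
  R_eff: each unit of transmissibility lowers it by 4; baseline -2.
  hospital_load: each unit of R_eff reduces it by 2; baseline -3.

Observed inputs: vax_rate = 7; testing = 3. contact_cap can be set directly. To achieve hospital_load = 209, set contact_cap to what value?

contact_cap = -5

Intervening on contact_cap fixes its value directly, overriding its dependence on vax_rate.
Substituting into the transmissibility equation gives transmissibility = -contact_cap + 21.
So R_eff = 4*contact_cap - 86.
Substituting into the hospital_load equation gives hospital_load = -8*contact_cap + 169.
Solve -8*contact_cap + 169 = 209: contact_cap = (209 - 169) / -8 = -5.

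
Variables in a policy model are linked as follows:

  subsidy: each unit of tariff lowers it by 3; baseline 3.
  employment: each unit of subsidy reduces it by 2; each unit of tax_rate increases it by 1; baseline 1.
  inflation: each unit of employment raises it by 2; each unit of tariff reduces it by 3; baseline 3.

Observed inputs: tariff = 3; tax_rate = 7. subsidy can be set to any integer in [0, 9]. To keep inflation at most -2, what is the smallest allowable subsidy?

Intervening on subsidy fixes its value directly, overriding its dependence on tariff.
Substituting into the employment equation gives employment = -2*subsidy + 8.
This gives inflation = -4*subsidy + 10.
Require -4*subsidy + 10 ≤ -2, so subsidy ≥ 3.
The smallest integer in [0, 9] satisfying this is 3.

subsidy = 3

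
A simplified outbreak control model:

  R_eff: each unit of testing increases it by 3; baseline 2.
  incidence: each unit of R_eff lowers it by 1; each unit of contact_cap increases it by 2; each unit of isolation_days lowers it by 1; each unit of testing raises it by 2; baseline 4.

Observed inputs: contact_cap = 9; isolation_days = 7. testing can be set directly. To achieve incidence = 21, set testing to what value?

testing = -8

Substituting into the incidence equation gives incidence = -testing + 13.
Solve -testing + 13 = 21: testing = (21 - 13) / -1 = -8.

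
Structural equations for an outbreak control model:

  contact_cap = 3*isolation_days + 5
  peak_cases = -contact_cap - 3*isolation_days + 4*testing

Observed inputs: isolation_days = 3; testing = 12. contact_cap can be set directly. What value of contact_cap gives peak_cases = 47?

contact_cap = -8

Intervening on contact_cap fixes its value directly, overriding its dependence on isolation_days.
Substituting into the peak_cases equation gives peak_cases = -contact_cap + 39.
Solve -contact_cap + 39 = 47: contact_cap = (47 - 39) / -1 = -8.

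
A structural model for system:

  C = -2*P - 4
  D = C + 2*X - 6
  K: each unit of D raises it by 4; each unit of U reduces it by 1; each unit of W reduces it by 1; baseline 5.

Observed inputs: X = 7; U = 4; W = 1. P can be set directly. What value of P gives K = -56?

Substituting into the D equation gives D = -2*P + 4.
K becomes -8*P + 16.
Solve -8*P + 16 = -56: P = (-56 - 16) / -8 = 9.

P = 9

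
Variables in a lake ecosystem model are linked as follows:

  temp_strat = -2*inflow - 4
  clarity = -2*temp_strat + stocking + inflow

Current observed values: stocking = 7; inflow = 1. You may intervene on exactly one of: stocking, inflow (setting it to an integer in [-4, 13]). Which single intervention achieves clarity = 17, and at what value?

Intervening on stocking: with other inputs at their observed values, clarity = stocking + 13. Solving for 17 gives stocking = 4, within [-4, 13].
Intervening on inflow: clarity = 5*inflow + 15. Reaching 17 requires inflow = 2/5, not an integer.

set stocking = 4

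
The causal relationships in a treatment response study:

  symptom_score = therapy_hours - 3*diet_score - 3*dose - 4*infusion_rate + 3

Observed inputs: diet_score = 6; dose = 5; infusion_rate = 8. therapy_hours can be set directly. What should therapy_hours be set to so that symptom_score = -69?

therapy_hours = -7

Substituting into the symptom_score equation gives symptom_score = therapy_hours - 62.
Solve therapy_hours - 62 = -69: therapy_hours = (-69 + 62) / 1 = -7.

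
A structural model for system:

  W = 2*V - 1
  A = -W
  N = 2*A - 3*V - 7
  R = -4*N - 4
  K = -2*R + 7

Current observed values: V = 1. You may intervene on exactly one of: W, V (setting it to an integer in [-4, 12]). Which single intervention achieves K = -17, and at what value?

set W = -3

Intervening on W: with other inputs at their observed values, K = -16*W - 65. Solving for -17 gives W = -3, within [-4, 12].
Intervening on V: K = -56*V - 25. Reaching -17 requires V = -1/7, not an integer.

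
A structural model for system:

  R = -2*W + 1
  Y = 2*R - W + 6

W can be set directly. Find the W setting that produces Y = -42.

Substituting into the Y equation gives Y = -5*W + 8.
Solve -5*W + 8 = -42: W = (-42 - 8) / -5 = 10.

W = 10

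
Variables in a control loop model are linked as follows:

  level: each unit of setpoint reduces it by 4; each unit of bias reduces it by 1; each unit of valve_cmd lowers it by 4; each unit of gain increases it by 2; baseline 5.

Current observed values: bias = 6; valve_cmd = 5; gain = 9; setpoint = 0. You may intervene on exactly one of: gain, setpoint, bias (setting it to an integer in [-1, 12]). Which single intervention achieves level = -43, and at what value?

Intervening on gain: level = 2*gain - 21. Reaching -43 requires gain = -11, outside [-1, 12].
Intervening on setpoint: with other inputs at their observed values, level = -4*setpoint - 3. Solving for -43 gives setpoint = 10, within [-1, 12].
Intervening on bias: level = -bias + 3. Reaching -43 requires bias = 46, outside [-1, 12].

set setpoint = 10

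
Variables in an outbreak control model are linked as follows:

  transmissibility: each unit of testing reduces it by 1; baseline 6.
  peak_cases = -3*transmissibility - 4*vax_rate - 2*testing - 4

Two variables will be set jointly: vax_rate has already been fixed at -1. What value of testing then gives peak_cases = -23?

With vax_rate held at -1:
Substituting into the peak_cases equation gives peak_cases = testing - 18.
Solve testing - 18 = -23: testing = (-23 + 18) / 1 = -5.

testing = -5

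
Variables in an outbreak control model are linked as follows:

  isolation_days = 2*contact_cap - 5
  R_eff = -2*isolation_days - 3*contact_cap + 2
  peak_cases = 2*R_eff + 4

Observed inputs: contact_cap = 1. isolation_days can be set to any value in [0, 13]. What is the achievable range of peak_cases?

-50 to 2

Intervening on isolation_days fixes its value directly, overriding its dependence on contact_cap.
Substituting into the R_eff equation gives R_eff = -2*isolation_days - 1.
Substituting into the peak_cases equation gives peak_cases = -4*isolation_days + 2.
Linear in isolation_days, so extremes are at the endpoints: isolation_days = 0 gives peak_cases = 2; isolation_days = 13 gives peak_cases = -50.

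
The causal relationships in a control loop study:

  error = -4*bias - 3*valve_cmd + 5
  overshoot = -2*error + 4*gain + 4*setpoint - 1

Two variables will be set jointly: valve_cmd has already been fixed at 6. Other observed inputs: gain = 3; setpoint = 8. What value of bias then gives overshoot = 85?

With valve_cmd held at 6:
Substituting into the error equation gives error = -4*bias - 13.
Substituting into the overshoot equation gives overshoot = 8*bias + 69.
Solve 8*bias + 69 = 85: bias = (85 - 69) / 8 = 2.

bias = 2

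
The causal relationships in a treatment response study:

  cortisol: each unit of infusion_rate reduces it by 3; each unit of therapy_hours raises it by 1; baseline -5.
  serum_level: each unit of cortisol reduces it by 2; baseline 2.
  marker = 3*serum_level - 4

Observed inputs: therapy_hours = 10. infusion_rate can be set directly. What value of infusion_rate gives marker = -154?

Substituting into the cortisol equation gives cortisol = -3*infusion_rate + 5.
Substituting into the serum_level equation gives serum_level = 6*infusion_rate - 8.
Substituting into the marker equation gives marker = 18*infusion_rate - 28.
Solve 18*infusion_rate - 28 = -154: infusion_rate = (-154 + 28) / 18 = -7.

infusion_rate = -7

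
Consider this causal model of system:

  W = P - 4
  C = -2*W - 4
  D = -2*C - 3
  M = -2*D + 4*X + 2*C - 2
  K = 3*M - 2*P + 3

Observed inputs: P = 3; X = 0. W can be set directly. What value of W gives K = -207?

W = 4

Intervening on W fixes its value directly, overriding its dependence on P.
Substituting into the D equation gives D = 4*W + 5.
This gives M = -12*W - 20.
This gives K = -36*W - 63.
Solve -36*W - 63 = -207: W = (-207 + 63) / -36 = 4.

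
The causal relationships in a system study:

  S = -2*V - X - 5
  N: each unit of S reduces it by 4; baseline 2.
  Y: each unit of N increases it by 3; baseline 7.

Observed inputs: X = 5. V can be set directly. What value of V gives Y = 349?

V = 9

Substituting into the S equation gives S = -2*V - 10.
This gives N = 8*V + 42.
So Y = 24*V + 133.
Solve 24*V + 133 = 349: V = (349 - 133) / 24 = 9.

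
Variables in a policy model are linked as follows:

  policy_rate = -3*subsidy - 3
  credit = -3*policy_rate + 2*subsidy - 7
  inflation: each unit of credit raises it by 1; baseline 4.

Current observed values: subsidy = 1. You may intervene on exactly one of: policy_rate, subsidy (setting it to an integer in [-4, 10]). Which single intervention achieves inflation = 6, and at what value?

Intervening on policy_rate: inflation = -3*policy_rate - 1. Reaching 6 requires policy_rate = -7/3, not an integer.
Intervening on subsidy: with other inputs at their observed values, inflation = 11*subsidy + 6. Solving for 6 gives subsidy = 0, within [-4, 10].

set subsidy = 0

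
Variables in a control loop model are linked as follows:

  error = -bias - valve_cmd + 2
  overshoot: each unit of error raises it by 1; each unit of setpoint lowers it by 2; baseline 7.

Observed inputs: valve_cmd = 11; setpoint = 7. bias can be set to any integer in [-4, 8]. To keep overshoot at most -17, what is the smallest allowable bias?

bias = 1

Substituting into the error equation gives error = -bias - 9.
Substituting into the overshoot equation gives overshoot = -bias - 16.
Require -bias - 16 ≤ -17, so bias ≥ 1.
The smallest integer in [-4, 8] satisfying this is 1.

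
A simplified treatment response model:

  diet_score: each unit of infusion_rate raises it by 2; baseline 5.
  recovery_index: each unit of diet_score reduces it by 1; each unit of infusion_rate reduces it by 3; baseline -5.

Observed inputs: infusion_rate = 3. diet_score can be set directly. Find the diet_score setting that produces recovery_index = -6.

Intervening on diet_score fixes its value directly, overriding its dependence on infusion_rate.
Substituting into the recovery_index equation gives recovery_index = -diet_score - 14.
Solve -diet_score - 14 = -6: diet_score = (-6 + 14) / -1 = -8.

diet_score = -8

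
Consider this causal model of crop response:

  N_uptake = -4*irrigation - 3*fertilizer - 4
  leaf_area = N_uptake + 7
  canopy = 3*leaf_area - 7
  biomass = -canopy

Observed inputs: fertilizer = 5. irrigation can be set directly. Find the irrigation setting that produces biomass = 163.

irrigation = 10

Substituting into the N_uptake equation gives N_uptake = -4*irrigation - 19.
Substituting into the leaf_area equation gives leaf_area = -4*irrigation - 12.
This gives canopy = -12*irrigation - 43.
This gives biomass = 12*irrigation + 43.
Solve 12*irrigation + 43 = 163: irrigation = (163 - 43) / 12 = 10.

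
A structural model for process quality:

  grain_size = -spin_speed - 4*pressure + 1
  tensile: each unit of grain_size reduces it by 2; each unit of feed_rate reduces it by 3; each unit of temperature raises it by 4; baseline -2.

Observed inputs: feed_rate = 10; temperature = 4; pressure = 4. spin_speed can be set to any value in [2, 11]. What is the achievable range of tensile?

Substituting into the grain_size equation gives grain_size = -spin_speed - 15.
Substituting into the tensile equation gives tensile = 2*spin_speed + 14.
Linear in spin_speed, so extremes are at the endpoints: spin_speed = 2 gives tensile = 18; spin_speed = 11 gives tensile = 36.

18 to 36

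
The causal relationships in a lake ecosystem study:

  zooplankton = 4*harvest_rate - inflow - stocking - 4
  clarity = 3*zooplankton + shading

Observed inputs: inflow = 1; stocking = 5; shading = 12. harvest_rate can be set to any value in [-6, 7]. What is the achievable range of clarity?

-90 to 66

Substituting into the zooplankton equation gives zooplankton = 4*harvest_rate - 10.
clarity becomes 12*harvest_rate - 18.
Linear in harvest_rate, so extremes are at the endpoints: harvest_rate = -6 gives clarity = -90; harvest_rate = 7 gives clarity = 66.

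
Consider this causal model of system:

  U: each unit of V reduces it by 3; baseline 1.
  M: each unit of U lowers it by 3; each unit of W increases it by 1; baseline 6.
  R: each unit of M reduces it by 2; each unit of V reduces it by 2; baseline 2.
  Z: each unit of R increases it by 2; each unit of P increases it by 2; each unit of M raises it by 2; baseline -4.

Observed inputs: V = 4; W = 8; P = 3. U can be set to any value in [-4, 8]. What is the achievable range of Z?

Intervening on U fixes its value directly, overriding its dependence on V.
Substituting into the M equation gives M = -3*U + 14.
This gives R = 6*U - 34.
Z becomes 6*U - 38.
Linear in U, so extremes are at the endpoints: U = -4 gives Z = -62; U = 8 gives Z = 10.

-62 to 10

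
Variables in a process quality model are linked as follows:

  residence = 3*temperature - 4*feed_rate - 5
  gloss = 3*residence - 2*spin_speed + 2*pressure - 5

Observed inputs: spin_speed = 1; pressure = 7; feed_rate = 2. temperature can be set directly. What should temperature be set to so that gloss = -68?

temperature = -4

Substituting into the residence equation gives residence = 3*temperature - 13.
Substituting into the gloss equation gives gloss = 9*temperature - 32.
Solve 9*temperature - 32 = -68: temperature = (-68 + 32) / 9 = -4.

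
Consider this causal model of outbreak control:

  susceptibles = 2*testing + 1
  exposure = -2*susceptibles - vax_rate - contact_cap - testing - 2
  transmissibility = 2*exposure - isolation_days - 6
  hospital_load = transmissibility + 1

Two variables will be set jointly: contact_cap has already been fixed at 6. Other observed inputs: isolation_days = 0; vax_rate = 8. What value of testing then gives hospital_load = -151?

testing = 11

With contact_cap held at 6:
Substituting into the exposure equation gives exposure = -5*testing - 18.
So transmissibility = -10*testing - 42.
Substituting into the hospital_load equation gives hospital_load = -10*testing - 41.
Solve -10*testing - 41 = -151: testing = (-151 + 41) / -10 = 11.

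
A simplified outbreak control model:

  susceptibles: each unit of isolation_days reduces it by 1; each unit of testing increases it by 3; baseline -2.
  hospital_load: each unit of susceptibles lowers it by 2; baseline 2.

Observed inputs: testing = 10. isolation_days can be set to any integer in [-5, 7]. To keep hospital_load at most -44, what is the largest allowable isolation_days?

Substituting into the susceptibles equation gives susceptibles = -isolation_days + 28.
hospital_load becomes 2*isolation_days - 54.
Require 2*isolation_days - 54 ≤ -44, so isolation_days ≤ 5.
The largest integer in [-5, 7] satisfying this is 5.

isolation_days = 5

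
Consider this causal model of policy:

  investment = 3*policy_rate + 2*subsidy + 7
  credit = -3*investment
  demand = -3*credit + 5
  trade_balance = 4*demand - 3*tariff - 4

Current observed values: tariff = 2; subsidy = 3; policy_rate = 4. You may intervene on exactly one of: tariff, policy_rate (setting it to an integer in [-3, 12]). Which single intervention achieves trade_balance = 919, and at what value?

Intervening on tariff: with other inputs at their observed values, trade_balance = -3*tariff + 916. Solving for 919 gives tariff = -1, within [-3, 12].
Intervening on policy_rate: trade_balance = 108*policy_rate + 478. Reaching 919 requires policy_rate = 49/12, not an integer.

set tariff = -1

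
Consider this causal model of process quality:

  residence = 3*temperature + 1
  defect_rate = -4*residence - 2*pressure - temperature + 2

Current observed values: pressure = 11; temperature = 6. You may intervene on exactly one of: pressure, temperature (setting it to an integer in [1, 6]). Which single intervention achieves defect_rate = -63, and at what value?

Intervening on pressure: defect_rate = -2*pressure - 80. Reaching -63 requires pressure = -17/2, not an integer.
Intervening on temperature: with other inputs at their observed values, defect_rate = -13*temperature - 24. Solving for -63 gives temperature = 3, within [1, 6].

set temperature = 3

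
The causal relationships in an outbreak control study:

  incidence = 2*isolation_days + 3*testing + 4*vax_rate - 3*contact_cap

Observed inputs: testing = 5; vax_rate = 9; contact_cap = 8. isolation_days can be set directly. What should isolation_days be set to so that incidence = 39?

isolation_days = 6

Substituting into the incidence equation gives incidence = 2*isolation_days + 27.
Solve 2*isolation_days + 27 = 39: isolation_days = (39 - 27) / 2 = 6.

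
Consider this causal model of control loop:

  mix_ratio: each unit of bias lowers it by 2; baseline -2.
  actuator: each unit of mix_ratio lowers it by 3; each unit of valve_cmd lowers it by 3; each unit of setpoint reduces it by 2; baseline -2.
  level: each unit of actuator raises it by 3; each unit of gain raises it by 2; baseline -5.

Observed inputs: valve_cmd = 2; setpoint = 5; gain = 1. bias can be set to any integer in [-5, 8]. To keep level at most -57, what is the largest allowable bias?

bias = -1

Substituting into the actuator equation gives actuator = 6*bias - 12.
level becomes 18*bias - 39.
Require 18*bias - 39 ≤ -57, so bias ≤ -1.
The largest integer in [-5, 8] satisfying this is -1.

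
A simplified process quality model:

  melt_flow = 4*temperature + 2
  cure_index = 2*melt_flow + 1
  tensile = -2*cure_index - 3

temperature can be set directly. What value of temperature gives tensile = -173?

temperature = 10

Substituting into the cure_index equation gives cure_index = 8*temperature + 5.
Substituting into the tensile equation gives tensile = -16*temperature - 13.
Solve -16*temperature - 13 = -173: temperature = (-173 + 13) / -16 = 10.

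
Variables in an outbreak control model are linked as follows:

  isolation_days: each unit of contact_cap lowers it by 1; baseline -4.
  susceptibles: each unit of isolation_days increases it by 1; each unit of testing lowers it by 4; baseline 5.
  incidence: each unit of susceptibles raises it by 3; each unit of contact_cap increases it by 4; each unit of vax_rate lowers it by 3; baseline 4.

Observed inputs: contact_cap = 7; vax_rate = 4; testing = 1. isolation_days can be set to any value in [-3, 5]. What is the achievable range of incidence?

Intervening on isolation_days fixes its value directly, overriding its dependence on contact_cap.
Substituting into the susceptibles equation gives susceptibles = isolation_days + 1.
Substituting into the incidence equation gives incidence = 3*isolation_days + 23.
Linear in isolation_days, so extremes are at the endpoints: isolation_days = -3 gives incidence = 14; isolation_days = 5 gives incidence = 38.

14 to 38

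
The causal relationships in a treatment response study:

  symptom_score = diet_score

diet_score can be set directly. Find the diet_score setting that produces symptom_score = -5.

diet_score = -5

Solve diet_score = -5: diet_score = -5 / 1 = -5.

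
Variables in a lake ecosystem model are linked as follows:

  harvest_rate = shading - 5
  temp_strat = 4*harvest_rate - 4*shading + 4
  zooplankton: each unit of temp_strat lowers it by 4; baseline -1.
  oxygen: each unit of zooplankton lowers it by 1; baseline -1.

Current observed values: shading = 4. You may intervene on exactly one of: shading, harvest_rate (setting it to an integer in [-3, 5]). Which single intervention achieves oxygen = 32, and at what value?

set harvest_rate = 5

Intervening on shading: the paths from shading to oxygen cancel (net effect zero), leaving oxygen = -64; 32 is unreachable this way.
Intervening on harvest_rate: with other inputs at their observed values, oxygen = 16*harvest_rate - 48. Solving for 32 gives harvest_rate = 5, within [-3, 5].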